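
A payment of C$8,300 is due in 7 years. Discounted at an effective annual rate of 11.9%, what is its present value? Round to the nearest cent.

PV = 8,300 / (1 + 0.119)^7 = 8,300 / 2.196902 = 3,778.0481

C$3,778.05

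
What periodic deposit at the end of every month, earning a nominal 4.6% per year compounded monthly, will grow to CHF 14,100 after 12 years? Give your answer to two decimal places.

i = 0.046/12 = 0.00383333 per month; n = 12·12 = 144.
PMT = 14100 / ( [(1+0.00383333)^144 − 1] / 0.00383333 ) = 14100 / 191.710745 = 73.5483

CHF 73.55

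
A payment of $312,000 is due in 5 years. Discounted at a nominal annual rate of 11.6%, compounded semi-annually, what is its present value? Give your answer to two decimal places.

With 2 periods per year: i = 0.058, n = 10.
PV = FV·(1+i)^(−n) = 312,000 × 0.569041 = 177,540.6956

$177,540.70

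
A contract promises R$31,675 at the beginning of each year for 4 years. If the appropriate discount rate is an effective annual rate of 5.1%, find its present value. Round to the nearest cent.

R$117,772.50

Annuity factor a(4|0.051) × (1+i) = 3.718153; PV = 31675 × 3.718153 = 117,772.5038
Payments are at the start of each period, so multiply by (1+i).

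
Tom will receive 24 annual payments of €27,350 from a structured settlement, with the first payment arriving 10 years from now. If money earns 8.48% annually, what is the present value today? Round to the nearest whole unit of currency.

Value one period before first payment (t=9): 27350 × [1 − (1+0.0848)^(−24)] / 0.0848 = 27350 × 10.120547 = 276,796.9500
PV₀ = 276,796.9500 / (1+0.0848)^9 = 276,796.9500 / 2.080401 = 133,049.7956

€133,050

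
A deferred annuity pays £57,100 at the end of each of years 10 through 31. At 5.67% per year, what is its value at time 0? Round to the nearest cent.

£430,837.67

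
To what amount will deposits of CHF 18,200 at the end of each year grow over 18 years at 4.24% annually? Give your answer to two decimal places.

CHF 477,164.91

FV = PMT · [(1+i)^n − 1] / i = 18200 · 26.217852 = 477,164.9086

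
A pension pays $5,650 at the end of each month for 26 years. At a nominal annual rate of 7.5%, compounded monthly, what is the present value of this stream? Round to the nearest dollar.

i = 0.075/12 = 0.00625 per month; n = 26·12 = 312.
PV = 5650 × [1 − (1+0.00625)^(−312)] / 0.00625 = 5650 × 137.097587 = 774,601.3644

$774,601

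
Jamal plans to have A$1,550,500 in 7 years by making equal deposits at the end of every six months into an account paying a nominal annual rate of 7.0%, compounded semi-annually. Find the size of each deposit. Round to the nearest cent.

With 2 periods per year: i = 0.035, n = 14.
PMT = 1.5505e+06 / ( [(1+0.035)^14 − 1] / 0.035 ) = 1.5505e+06 / 17.676986 = 87,712.9149

A$87,712.91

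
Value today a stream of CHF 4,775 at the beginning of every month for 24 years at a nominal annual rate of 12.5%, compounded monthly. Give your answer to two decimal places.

CHF 439,754.25

With 12 periods per year: i = 0.0104167, n = 288.
PV = 4775 × [1 − (1+0.0104167)^(−288)] / 0.0104167 × (1+i) = 4775 × 92.095131 = 439,754.2522
Payments are at the start of each period, so multiply by (1+i).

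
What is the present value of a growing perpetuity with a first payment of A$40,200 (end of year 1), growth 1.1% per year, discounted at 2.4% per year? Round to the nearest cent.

A$3,092,307.69

PV = PMT / (i − g) = 40200 / (0.024 − 0.011) = 40200 / 0.013000 = 3,092,307.6923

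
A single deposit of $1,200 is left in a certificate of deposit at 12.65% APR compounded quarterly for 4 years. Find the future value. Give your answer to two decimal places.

i = 0.1265/4 = 0.031625 per quarter; n = 4·4 = 16.
FV = 1,200 × (1 + 0.031625)^16 = 1,974.8357

$1,974.84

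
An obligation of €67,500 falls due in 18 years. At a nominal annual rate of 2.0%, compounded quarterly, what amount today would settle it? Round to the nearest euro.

With 4 periods per year: i = 0.005, n = 72.
PV = 67,500 / (1 + 0.005)^72 = 67,500 / 1.432044 = 47,135.4140

€47,135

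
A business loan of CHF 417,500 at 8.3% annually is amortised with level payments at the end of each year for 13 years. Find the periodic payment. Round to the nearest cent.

PMT = 417500 / ( [1 − (1+0.083)^(−13)] / 0.083 ) = 417500 / 7.775005 = 53,697.7143

CHF 53,697.71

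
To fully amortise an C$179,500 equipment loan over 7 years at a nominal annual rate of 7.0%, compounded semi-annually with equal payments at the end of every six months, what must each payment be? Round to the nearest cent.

Periodic rate i = 0.07/2 = 0.035; n = 7 × 2 = 14 periods.
PMT = 179500 / ( [1 − (1+0.035)^(−14)] / 0.035 ) = 179500 / 10.920520 = 16,436.9458

C$16,436.95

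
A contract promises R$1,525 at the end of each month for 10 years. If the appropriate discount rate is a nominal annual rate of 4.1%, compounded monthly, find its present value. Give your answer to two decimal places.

With 12 periods per year: i = 0.00341667, n = 120.
PV = PMT · [1 − (1+i)^(−n)] / i = 1525 · 98.308043 = 149,919.7649

R$149,919.76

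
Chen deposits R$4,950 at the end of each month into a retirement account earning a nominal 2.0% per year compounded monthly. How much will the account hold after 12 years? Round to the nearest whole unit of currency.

i = 0.02/12 = 0.00166667 per month; n = 12·12 = 144.
FV = 4950 × [(1+0.00166667)^144 − 1] / 0.00166667 = 4950 × 162.597125 = 804,855.7678

R$804,856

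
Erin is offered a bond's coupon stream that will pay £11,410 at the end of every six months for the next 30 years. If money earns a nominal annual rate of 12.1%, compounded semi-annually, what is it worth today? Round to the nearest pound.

i = 0.121/2 = 0.0605 per half-year; n = 30·2 = 60.
PV = PMT · [1 − (1+i)^(−n)] / i = 11410 · 16.041841 = 183,037.4079

£183,037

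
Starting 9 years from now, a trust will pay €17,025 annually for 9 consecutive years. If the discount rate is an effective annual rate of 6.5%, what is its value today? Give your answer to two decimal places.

PV at t=8 (ordinary 9-year annuity): 17025 × a(9|0.065) = 17025 × 6.656104 = 113,320.1738
PV₀ = 113,320.1738 / (1+0.065)^8 = 113,320.1738 / 1.654996 = 68,471.5832

€68,471.58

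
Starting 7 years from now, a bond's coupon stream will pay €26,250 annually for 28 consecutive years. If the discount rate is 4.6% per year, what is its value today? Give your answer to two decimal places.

€312,015.29

PV at t=6 (ordinary 28-year annuity): 26250 × a(28|0.046) = 26250 × 15.568138 = 408,663.6272
Discount back 6 years: 408,663.6272 × (1+0.046)^(−6) = 408,663.6272 × 0.763501 = 312,015.2910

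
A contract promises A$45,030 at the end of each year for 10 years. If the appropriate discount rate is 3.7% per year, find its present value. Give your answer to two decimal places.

A$370,749.79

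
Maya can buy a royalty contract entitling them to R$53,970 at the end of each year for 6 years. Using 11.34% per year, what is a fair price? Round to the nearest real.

R$226,103

PV = 53970 × [1 − (1+0.1134)^(−6)] / 0.1134 = 53970 × 4.189422 = 226,103.1316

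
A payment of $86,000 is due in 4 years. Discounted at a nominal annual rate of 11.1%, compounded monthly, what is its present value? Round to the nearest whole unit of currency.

$55,279

i = 0.111/12 = 0.00925 per month; n = 4·12 = 48.
Discount factor = (1+0.00925)^(−48) = 0.642776; PV = 86,000 × 0.642776 = 55,278.7308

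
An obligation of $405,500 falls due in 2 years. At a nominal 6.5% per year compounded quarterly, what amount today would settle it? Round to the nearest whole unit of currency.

$356,440

Periodic rate i = 0.065/4 = 0.01625; n = 2 × 4 = 8 periods.
Discount factor = (1+0.01625)^(−8) = 0.879013; PV = 405,500 × 0.879013 = 356,439.9628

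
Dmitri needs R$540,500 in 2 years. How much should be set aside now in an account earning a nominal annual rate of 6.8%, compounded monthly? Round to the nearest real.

i = 0.068/12 = 0.00566667 per month; n = 2·12 = 24.
PV = FV·(1+i)^(−n) = 540,500 × 0.873178 = 471,952.5830

R$471,953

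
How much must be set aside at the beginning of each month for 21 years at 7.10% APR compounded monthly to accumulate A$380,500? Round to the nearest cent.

A$654.01

Periodic rate i = 0.071/12 = 0.00591667; n = 21 × 12 = 252 periods.
FV-annuity factor × (1+i) = 581.798996; PMT = 380500 / 581.798996 = 654.0059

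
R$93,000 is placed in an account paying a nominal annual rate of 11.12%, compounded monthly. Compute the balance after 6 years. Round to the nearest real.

Periodic rate i = 0.1112/12 = 0.00926667; n = 6 × 12 = 72 periods.
FV = 93,000 × (1 + 0.00926667)^72 = 180,679.9256

R$180,680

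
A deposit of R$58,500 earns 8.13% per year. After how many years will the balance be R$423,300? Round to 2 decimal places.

n = ln(423300/58500) / ln(1+0.0813) = ln(7.23590) / 0.078164 = 25.3193 years

25.32 years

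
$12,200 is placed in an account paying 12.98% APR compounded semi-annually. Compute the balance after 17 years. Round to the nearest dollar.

$103,481

Periodic rate i = 0.1298/2 = 0.0649; n = 17 × 2 = 34 periods.
FV = 12,200 × (1 + 0.0649)^34 = 103,480.8411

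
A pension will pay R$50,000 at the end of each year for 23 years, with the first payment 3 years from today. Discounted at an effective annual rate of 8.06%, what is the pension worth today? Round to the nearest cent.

R$441,924.67

Value one period before first payment (t=2): 50000 × [1 − (1+0.0806)^(−23)] / 0.0806 = 50000 × 10.320676 = 516,033.8245
PV₀ = 516,033.8245 / (1+0.0806)^2 = 516,033.8245 / 1.167696 = 441,924.6666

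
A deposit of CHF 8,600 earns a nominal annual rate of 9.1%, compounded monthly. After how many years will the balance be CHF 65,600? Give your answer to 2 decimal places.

22.41 years

Periodic rate i = 0.091/12 = 0.00758333.
(1+i)^n = 65600/8600 = 7.62791, so n = ln 7.62791 / ln 1.00758 = 268.9461 months
= 268.9461/12 years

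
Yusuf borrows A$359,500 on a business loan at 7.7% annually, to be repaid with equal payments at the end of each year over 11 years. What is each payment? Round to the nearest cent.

A$49,626.98

Annuity-PV factor = 7.244043; PMT = 359500 / 7.244043 = 49,626.9824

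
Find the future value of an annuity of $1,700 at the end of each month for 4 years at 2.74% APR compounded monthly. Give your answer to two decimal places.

$86,135.84

i = 0.0274/12 = 0.00228333 per month; n = 4·12 = 48.
Accumulation factor s(48|0.00228333) = 50.668138; FV = 1700 × 50.668138 = 86,135.8351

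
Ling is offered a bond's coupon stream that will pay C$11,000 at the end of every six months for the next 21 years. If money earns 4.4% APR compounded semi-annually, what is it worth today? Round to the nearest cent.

C$299,537.85

With 2 periods per year: i = 0.022, n = 42.
PV = PMT · [1 − (1+i)^(−n)] / i = 11000 · 27.230714 = 299,537.8515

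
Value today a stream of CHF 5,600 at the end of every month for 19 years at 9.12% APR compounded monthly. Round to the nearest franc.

CHF 605,721

With 12 periods per year: i = 0.0076, n = 228.
PV = 5600 × [1 − (1+0.0076)^(−228)] / 0.0076 = 5600 × 108.164377 = 605,720.5106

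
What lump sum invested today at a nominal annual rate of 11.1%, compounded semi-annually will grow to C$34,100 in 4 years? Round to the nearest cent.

i = 0.111/2 = 0.0555 per half-year; n = 4·2 = 8.
Discount factor = (1+0.0555)^(−8) = 0.649134; PV = 34,100 × 0.649134 = 22,135.4562

C$22,135.46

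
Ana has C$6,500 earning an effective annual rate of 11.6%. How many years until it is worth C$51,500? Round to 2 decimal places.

(1+i)^n = 51500/6500 = 7.92308, so n = ln 7.92308 / ln 1.116 = 18.8589 years

18.86 years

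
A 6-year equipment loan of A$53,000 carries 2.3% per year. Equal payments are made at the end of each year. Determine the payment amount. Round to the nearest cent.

A$9,557.89

Annuity-PV factor = 5.545159; PMT = 53000 / 5.545159 = 9,557.8871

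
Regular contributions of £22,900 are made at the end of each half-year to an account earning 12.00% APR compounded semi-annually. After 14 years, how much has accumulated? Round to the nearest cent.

£1,569,293.76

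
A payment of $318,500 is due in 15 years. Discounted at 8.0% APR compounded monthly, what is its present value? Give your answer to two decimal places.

Periodic rate i = 0.08/12 = 0.00666667; n = 15 × 12 = 180 periods.
Discount factor = (1+0.00666667)^(−180) = 0.302396; PV = 318,500 × 0.302396 = 96,313.1427

$96,313.14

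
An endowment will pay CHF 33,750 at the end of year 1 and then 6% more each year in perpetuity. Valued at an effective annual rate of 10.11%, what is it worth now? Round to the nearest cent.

CHF 821,167.88

PV = PMT / (i − g) = 33750 / (0.1011 − 0.06) = 33750 / 0.041100 = 821,167.8832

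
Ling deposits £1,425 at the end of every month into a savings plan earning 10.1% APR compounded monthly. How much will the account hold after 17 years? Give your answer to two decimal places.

£766,611.01

i = 0.101/12 = 0.00841667 per month; n = 17·12 = 204.
Accumulation factor s(204|0.00841667) = 537.972642; FV = 1425 × 537.972642 = 766,611.0146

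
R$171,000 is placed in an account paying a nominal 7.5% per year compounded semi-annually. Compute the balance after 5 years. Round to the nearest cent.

R$247,102.51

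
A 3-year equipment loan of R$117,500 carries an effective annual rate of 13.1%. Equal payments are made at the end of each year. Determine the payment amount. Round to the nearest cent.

R$49,848.35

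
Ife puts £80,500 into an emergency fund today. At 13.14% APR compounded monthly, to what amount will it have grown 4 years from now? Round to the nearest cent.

Periodic rate i = 0.1314/12 = 0.01095; n = 4 × 12 = 48 periods.
FV = 80,500 × (1 + 0.01095)^48 = 135,775.1706

£135,775.17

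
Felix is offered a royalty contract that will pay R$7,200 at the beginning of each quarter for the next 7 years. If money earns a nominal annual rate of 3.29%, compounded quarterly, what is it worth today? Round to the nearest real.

R$180,890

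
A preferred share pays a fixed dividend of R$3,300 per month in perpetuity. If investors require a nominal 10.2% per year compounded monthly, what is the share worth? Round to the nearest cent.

R$388,235.29

Periodic rate i = 0.102/12 = 0.0085.
PV = PMT / i = 3300 / 0.0085 = 388,235.2941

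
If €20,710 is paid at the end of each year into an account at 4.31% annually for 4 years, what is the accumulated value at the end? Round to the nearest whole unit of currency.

FV = 20710 × [(1+0.0431)^4 − 1] / 0.0431 = 20710 × 4.266111 = 88,351.1485

€88,351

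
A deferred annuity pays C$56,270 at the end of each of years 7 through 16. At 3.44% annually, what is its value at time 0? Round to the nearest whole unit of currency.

Value one period before first payment (t=6): 56270 × [1 − (1+0.0344)^(−10)] / 0.0344 = 56270 × 8.341813 = 469,393.8356
Discount back 6 years: 469,393.8356 × (1+0.0344)^(−6) = 469,393.8356 × 0.816336 = 383,183.0682

C$383,183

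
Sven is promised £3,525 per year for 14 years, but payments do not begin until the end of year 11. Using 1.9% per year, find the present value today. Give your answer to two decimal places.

£35,603.14

Value one period before first payment (t=10): 3525 × [1 − (1+0.019)^(−14)] / 0.019 = 3525 × 12.191888 = 42,976.4068
Discount back 10 years: 42,976.4068 × (1+0.019)^(−10) = 42,976.4068 × 0.828434 = 35,603.1367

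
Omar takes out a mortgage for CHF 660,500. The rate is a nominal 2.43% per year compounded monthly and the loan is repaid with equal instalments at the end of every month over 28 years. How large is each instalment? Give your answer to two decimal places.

CHF 2,711.70

Periodic rate i = 0.0243/12 = 0.002025; n = 28 × 12 = 336 periods.
Annuity-PV factor = 243.573873; PMT = 660500 / 243.573873 = 2,711.7030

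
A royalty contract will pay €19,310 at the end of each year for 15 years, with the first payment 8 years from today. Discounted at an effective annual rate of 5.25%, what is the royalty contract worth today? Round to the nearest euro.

€137,754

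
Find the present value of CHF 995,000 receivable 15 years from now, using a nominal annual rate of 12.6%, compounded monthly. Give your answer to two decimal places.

CHF 151,804.93

i = 0.126/12 = 0.0105 per month; n = 15·12 = 180.
Discount factor = (1+0.0105)^(−180) = 0.152568; PV = 995,000 × 0.152568 = 151,804.9271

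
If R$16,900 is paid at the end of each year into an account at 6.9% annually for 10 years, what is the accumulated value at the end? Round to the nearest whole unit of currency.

R$232,398

FV = 16900 × [(1+0.069)^10 − 1] / 0.069 = 16900 × 13.751361 = 232,397.9965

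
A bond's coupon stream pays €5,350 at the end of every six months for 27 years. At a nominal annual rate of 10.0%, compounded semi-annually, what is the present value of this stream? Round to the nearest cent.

€99,323.53

i = 0.1/2 = 0.05 per half-year; n = 27·2 = 54.
Annuity factor a(54|0.05) = 18.565146; PV = 5350 × 18.565146 = 99,323.5287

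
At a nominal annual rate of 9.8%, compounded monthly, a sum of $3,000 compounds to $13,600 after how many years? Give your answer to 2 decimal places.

15.49 years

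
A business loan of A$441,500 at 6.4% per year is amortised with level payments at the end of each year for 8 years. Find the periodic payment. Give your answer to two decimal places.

Annuity-PV factor = 6.112668; PMT = 441500 / 6.112668 = 72,227.0544

A$72,227.05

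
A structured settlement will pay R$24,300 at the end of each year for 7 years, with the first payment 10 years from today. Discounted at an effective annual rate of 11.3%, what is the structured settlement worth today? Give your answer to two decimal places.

R$43,268.87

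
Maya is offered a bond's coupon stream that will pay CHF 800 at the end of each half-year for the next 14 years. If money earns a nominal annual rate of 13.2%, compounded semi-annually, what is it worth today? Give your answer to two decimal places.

CHF 10,096.59

With 2 periods per year: i = 0.066, n = 28.
PV = PMT · [1 − (1+i)^(−n)] / i = 800 · 12.620736 = 10,096.5884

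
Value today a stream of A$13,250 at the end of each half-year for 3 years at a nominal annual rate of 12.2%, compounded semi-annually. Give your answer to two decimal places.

A$64,950.34

Periodic rate i = 0.122/2 = 0.061; n = 3 × 2 = 6 periods.
Annuity factor a(6|0.061) = 4.901912; PV = 13250 × 4.901912 = 64,950.3400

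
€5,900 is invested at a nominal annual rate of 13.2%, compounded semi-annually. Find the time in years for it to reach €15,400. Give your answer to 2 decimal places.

7.51 years

Periodic rate i = 0.132/2 = 0.066.
n = ln(15400/5900) / ln(1+0.066) = ln(2.61017) / 0.063913 = 15.0112 half-years
= 15.0112/2 years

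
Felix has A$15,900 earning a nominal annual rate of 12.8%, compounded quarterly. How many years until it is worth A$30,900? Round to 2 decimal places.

Periodic rate i = 0.128/4 = 0.032.
(1+i)^n = 30900/15900 = 1.94340, so n = ln 1.94340 / ln 1.032 = 21.0941 quarters
= 21.0941/4 years

5.27 years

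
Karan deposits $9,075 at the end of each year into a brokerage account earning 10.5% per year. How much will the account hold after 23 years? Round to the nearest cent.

$772,564.64

FV = PMT · [(1+i)^n − 1] / i = 9075 · 85.131089 = 772,564.6350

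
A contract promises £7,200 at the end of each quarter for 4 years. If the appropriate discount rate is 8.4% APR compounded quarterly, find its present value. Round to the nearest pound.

i = 0.084/4 = 0.021 per quarter; n = 4·4 = 16.
Annuity factor a(16|0.021) = 13.470768; PV = 7200 × 13.470768 = 96,989.5279

£96,990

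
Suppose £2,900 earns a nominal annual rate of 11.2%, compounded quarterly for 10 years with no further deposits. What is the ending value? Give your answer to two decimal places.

Periodic rate i = 0.112/4 = 0.028; n = 10 × 4 = 40 periods.
FV = PV·(1+i)^n = 2,900 × 3.018037 = 8,752.3078

£8,752.31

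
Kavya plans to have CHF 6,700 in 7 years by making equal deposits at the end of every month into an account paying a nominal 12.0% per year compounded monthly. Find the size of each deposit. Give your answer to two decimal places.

Periodic rate i = 0.12/12 = 0.01; n = 7 × 12 = 84 periods.
FV-annuity factor = 130.672274; PMT = 6700 / 130.672274 = 51.2733

CHF 51.27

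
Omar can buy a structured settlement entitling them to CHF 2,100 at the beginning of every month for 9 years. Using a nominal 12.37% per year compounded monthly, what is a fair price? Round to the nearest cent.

CHF 137,826.37

i = 0.1237/12 = 0.0103083 per month; n = 9·12 = 108.
Annuity factor a(108|0.0103083) × (1+i) = 65.631604; PV = 2100 × 65.631604 = 137,826.3676
(annuity-due: payments at period start, so ×(1+i).)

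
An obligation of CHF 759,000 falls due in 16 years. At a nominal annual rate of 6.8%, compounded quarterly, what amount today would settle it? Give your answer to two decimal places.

With 4 periods per year: i = 0.017, n = 64.
PV = 759,000 / (1 + 0.017)^64 = 759,000 / 2.941311 = 258,048.1732

CHF 258,048.17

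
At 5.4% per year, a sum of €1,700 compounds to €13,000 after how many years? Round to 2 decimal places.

38.68 years

n = ln(13000/1700) / ln(1+0.054) = ln(7.64706) / 0.052592 = 38.6809 years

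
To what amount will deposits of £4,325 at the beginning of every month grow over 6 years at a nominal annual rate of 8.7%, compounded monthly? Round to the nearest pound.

£409,933

Periodic rate i = 0.087/12 = 0.00725; n = 6 × 12 = 72 periods.
FV = 4325 × [(1+0.00725)^72 − 1] / 0.00725 × (1+i) = 4325 × 94.782114 = 409,932.6425
Payments are at the start of each period, so multiply by (1+i).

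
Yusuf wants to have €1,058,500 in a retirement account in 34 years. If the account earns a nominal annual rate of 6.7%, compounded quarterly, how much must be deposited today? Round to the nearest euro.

Periodic rate i = 0.067/4 = 0.01675; n = 34 × 4 = 136 periods.
PV = FV·(1+i)^(−n) = 1,058,500 × 0.104441 = 110,550.8881

€110,551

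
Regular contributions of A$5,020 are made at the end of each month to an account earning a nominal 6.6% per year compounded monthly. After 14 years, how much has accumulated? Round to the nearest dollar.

A$1,380,936

Periodic rate i = 0.066/12 = 0.0055; n = 14 × 12 = 168 periods.
Accumulation factor s(168|0.0055) = 275.086806; FV = 5020 × 275.086806 = 1,380,935.7668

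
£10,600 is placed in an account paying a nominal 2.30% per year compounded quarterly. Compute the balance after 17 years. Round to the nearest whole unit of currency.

i = 0.023/4 = 0.00575 per quarter; n = 17·4 = 68.
FV = PV·(1+i)^n = 10,600 × 1.476804 = 15,654.1204

£15,654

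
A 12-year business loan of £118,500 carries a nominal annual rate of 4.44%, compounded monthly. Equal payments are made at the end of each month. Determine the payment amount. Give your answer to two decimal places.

£1,063.00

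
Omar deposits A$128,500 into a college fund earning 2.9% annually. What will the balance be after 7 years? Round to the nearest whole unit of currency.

A$156,968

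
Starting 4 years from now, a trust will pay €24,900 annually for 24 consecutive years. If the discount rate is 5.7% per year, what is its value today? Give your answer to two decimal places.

PV at t=3 (ordinary 24-year annuity): 24900 × a(24|0.057) = 24900 × 12.905916 = 321,357.3134
PV₀ = 321,357.3134 / (1+0.057)^3 = 321,357.3134 / 1.180932 = 272,121.7317

€272,121.73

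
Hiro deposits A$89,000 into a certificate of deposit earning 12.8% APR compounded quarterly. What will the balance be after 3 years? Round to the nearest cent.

A$129,881.22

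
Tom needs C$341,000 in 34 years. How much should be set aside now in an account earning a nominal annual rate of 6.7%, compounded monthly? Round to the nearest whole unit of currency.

Periodic rate i = 0.067/12 = 0.00558333; n = 34 × 12 = 408 periods.
PV = FV·(1+i)^(−n) = 341,000 × 0.103140 = 35,170.8749

C$35,171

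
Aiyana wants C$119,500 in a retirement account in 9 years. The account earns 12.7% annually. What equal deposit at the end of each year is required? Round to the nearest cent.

PMT = 119500 / ( [(1+0.127)^9 − 1] / 0.127 ) = 119500 / 15.220642 = 7,851.1802

C$7,851.18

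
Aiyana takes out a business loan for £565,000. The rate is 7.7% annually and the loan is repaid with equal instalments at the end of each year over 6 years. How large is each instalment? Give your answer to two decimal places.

PMT = 565000 / ( [1 − (1+0.077)^(−6)] / 0.077 ) = 565000 / 4.665256 = 121,108.0506

£121,108.05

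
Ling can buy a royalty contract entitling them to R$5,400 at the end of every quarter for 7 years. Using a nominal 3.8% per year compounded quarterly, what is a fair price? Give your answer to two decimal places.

R$132,213.58

Periodic rate i = 0.038/4 = 0.0095; n = 7 × 4 = 28 periods.
PV = PMT · [1 − (1+i)^(−n)] / i = 5400 · 24.483996 = 132,213.5785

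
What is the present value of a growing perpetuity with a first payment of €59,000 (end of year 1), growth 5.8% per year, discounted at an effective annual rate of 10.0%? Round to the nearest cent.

€1,404,761.90

PV = PMT / (i − g) = 59000 / (0.1 − 0.058) = 59000 / 0.042000 = 1,404,761.9048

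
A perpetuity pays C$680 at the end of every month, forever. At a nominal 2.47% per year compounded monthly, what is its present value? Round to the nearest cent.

Periodic rate i = 0.0247/12 = 0.00205833.
PV = C/r = 680/0.00205833 = 330,364.3725

C$330,364.37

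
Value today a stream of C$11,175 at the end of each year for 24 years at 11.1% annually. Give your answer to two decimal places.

C$92,625.84

PV = PMT · [1 − (1+i)^(−n)] / i = 11175 · 8.288666 = 92,625.8377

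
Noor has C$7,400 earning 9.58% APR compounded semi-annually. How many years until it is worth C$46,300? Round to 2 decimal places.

19.60 years

Periodic rate i = 0.0958/2 = 0.0479.
(1+i)^n = 46300/7400 = 6.25676, so n = ln 6.25676 / ln 1.0479 = 39.1907 half-years
= 39.1907/2 years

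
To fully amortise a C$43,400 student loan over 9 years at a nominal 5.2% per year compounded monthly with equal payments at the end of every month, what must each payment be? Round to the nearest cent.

C$504.05

i = 0.052/12 = 0.00433333 per month; n = 9·12 = 108.
PMT = 43400 / ( [1 − (1+0.00433333)^(−108)] / 0.00433333 ) = 43400 / 86.102992 = 504.0475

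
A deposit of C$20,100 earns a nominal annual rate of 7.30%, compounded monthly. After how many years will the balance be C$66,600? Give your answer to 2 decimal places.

16.46 years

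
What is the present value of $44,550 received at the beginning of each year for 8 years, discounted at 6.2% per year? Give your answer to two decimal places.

PV = 44550 × [1 − (1+0.062)^(−8)] / 0.062 × (1+i) = 44550 × 6.542915 = 291,486.8707
(annuity-due: payments at period start, so ×(1+i).)

$291,486.87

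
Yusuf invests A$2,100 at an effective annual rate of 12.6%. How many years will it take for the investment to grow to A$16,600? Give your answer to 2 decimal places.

17.42 years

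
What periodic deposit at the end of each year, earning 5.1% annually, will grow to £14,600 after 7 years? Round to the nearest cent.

FV-annuity factor = 8.166822; PMT = 14600 / 8.166822 = 1,787.7210

£1,787.72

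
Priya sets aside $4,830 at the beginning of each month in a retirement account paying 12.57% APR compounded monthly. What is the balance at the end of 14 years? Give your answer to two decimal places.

$2,217,036.89

i = 0.1257/12 = 0.010475 per month; n = 14·12 = 168.
FV = 4830 × [(1+0.010475)^168 − 1] / 0.010475 × (1+i) = 4830 × 459.013849 = 2,217,036.8904
Payments are at the start of each period, so multiply by (1+i).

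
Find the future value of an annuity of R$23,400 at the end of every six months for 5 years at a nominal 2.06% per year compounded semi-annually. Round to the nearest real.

R$245,149

Periodic rate i = 0.0206/2 = 0.0103; n = 5 × 2 = 10 periods.
FV = 23400 × [(1+0.0103)^10 − 1] / 0.0103 = 23400 × 10.476463 = 245,149.2373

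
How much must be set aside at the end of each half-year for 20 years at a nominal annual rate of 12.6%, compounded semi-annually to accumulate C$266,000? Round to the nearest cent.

With 2 periods per year: i = 0.063, n = 40.
PMT = 266000 / ( [(1+0.063)^40 − 1] / 0.063 ) = 266000 / 166.932810 = 1,593.4555

C$1,593.46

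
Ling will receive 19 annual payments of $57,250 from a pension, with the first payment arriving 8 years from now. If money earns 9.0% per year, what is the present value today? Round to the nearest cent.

PV at t=7 (ordinary 19-year annuity): 57250 × a(19|0.09) = 57250 × 8.950115 = 512,394.0711
Discount back 7 years: 512,394.0711 × (1+0.09)^(−7) = 512,394.0711 × 0.547034 = 280,297.1038

$280,297.10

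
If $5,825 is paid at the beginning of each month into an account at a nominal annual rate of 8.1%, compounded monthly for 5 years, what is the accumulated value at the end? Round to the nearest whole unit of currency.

$432,017

Periodic rate i = 0.081/12 = 0.00675; n = 5 × 12 = 60 periods.
Accumulation factor s(60|0.00675) × (1+i) = 74.165961; FV = 5825 × 74.165961 = 432,016.7205
Payments are at the start of each period, so multiply by (1+i).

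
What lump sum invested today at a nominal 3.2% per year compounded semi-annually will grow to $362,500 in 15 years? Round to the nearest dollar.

i = 0.032/2 = 0.016 per half-year; n = 15·2 = 30.
Discount factor = (1+0.016)^(−30) = 0.621139; PV = 362,500 × 0.621139 = 225,162.8683

$225,163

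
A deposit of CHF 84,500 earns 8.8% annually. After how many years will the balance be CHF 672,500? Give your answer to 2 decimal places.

n = ln(672500/84500) / ln(1+0.088) = ln(7.95858) / 0.084341 = 24.5936 years

24.59 years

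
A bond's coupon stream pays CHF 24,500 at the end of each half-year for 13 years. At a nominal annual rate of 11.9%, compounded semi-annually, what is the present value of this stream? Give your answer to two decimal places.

CHF 320,137.57

i = 0.119/2 = 0.0595 per half-year; n = 13·2 = 26.
Annuity factor a(26|0.0595) = 13.066839; PV = 24500 × 13.066839 = 320,137.5658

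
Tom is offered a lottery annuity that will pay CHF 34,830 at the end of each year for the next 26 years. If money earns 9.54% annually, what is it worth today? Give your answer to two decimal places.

CHF 330,934.65

PV = 34830 × [1 − (1+0.0954)^(−26)] / 0.0954 = 34830 × 9.501425 = 330,934.6475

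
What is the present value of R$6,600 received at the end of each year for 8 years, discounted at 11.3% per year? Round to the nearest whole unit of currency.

R$33,604

Annuity factor a(8|0.113) = 5.091528; PV = 6600 × 5.091528 = 33,604.0817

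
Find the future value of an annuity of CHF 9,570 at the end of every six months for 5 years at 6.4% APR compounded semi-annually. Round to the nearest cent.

With 2 periods per year: i = 0.032, n = 10.
FV = PMT · [(1+i)^n − 1] / i = 9570 · 11.570033 = 110,725.2129

CHF 110,725.21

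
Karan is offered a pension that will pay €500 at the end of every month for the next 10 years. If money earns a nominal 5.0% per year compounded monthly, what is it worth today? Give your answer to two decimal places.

€47,140.68

i = 0.05/12 = 0.00416667 per month; n = 10·12 = 120.
PV = 500 × [1 − (1+0.00416667)^(−120)] / 0.00416667 = 500 × 94.281350 = 47,140.6752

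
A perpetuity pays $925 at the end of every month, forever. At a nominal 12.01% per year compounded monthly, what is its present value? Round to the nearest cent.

$92,422.98

Periodic rate i = 0.1201/12 = 0.0100083.
PV = PMT / i = 925 / 0.0100083 = 92,422.9808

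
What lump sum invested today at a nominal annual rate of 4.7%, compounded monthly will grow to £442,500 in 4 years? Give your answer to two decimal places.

With 12 periods per year: i = 0.00391667, n = 48.
PV = 442,500 / (1 + 0.00391667)^48 = 442,500 / 1.206390 = 366,796.6740

£366,796.67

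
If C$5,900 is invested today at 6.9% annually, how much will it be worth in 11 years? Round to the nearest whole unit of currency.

5,900 × (1+0.069)^11 = 5,900 × 2.083314 = 12,291.5533

C$12,292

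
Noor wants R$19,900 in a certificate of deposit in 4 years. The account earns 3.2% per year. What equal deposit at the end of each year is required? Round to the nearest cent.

R$4,742.47

PMT = 19900 / ( [(1+0.032)^4 − 1] / 0.032 ) = 19900 / 4.196129 = 4,742.4665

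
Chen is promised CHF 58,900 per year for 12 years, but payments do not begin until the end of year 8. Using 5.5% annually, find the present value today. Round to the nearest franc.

CHF 348,964

Value one period before first payment (t=7): 58900 × [1 − (1+0.055)^(−12)] / 0.055 = 58900 × 8.618518 = 507,630.7013
Discount back 7 years: 507,630.7013 × (1+0.055)^(−7) = 507,630.7013 × 0.687437 = 348,964.0292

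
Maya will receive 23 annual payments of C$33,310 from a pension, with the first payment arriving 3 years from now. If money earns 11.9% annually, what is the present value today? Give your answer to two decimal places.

C$206,708.89

Value one period before first payment (t=2): 33310 × [1 − (1+0.119)^(−23)] / 0.119 = 33310 × 7.770424 = 258,832.8075
PV₀ = 258,832.8075 / (1+0.119)^2 = 258,832.8075 / 1.252161 = 206,708.8877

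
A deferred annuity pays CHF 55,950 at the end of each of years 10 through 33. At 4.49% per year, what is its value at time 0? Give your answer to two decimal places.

CHF 546,756.08

Value one period before first payment (t=9): 55950 × [1 − (1+0.0449)^(−24)] / 0.0449 = 55950 × 14.509956 = 811,832.0290
Discount back 9 years: 811,832.0290 × (1+0.0449)^(−9) = 811,832.0290 × 0.673484 = 546,756.0771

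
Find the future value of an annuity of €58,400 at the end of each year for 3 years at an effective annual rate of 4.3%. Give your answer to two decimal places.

€182,841.58

FV = PMT · [(1+i)^n − 1] / i = 58400 · 3.130849 = 182,841.5816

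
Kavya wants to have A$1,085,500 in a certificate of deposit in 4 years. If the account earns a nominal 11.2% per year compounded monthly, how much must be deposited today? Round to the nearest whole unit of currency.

A$694,974

Periodic rate i = 0.112/12 = 0.00933333; n = 4 × 12 = 48 periods.
Discount factor = (1+0.00933333)^(−48) = 0.640234; PV = 1,085,500 × 0.640234 = 694,973.5156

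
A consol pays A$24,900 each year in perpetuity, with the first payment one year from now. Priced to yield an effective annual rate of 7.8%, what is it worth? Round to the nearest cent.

A$319,230.77

PV = PMT / i = 24900 / 0.078 = 319,230.7692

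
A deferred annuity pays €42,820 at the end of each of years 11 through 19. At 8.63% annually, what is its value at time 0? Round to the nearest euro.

€113,898

Value one period before first payment (t=10): 42820 × [1 − (1+0.0863)^(−9)] / 0.0863 = 42820 × 6.086491 = 260,623.5574
Discount back 10 years: 260,623.5574 × (1+0.0863)^(−10) = 260,623.5574 × 0.437021 = 113,897.9410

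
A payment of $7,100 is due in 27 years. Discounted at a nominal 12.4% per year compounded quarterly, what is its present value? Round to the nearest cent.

$262.62

With 4 periods per year: i = 0.031, n = 108.
PV = 7,100 / (1 + 0.031)^108 = 7,100 / 27.035590 = 262.6168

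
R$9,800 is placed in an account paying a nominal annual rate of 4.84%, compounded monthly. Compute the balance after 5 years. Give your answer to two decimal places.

R$12,477.11

Periodic rate i = 0.0484/12 = 0.00403333; n = 5 × 12 = 60 periods.
FV = PV·(1+i)^n = 9,800 × 1.273174 = 12,477.1087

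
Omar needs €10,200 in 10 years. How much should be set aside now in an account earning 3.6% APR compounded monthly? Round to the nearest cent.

i = 0.036/12 = 0.003 per month; n = 10·12 = 120.
PV = FV·(1+i)^(−n) = 10,200 × 0.698052 = 7,120.1347

€7,120.13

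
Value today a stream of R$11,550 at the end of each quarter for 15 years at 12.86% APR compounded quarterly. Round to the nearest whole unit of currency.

R$305,447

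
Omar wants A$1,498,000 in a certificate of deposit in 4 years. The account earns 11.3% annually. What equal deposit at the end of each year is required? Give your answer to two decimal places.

FV-annuity factor = 4.730519; PMT = 1.498e+06 / 4.730519 = 316,667.1633

A$316,667.16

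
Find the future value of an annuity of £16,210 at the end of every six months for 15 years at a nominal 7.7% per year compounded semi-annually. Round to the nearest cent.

Periodic rate i = 0.077/2 = 0.0385; n = 15 × 2 = 30 periods.
FV = PMT · [(1+i)^n − 1] / i = 16210 · 54.700105 = 886,688.7044

£886,688.70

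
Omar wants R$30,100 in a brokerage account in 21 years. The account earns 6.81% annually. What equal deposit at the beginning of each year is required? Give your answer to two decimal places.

FV-annuity factor × (1+i) = 46.878345; PMT = 30100 / 46.878345 = 642.0875

R$642.09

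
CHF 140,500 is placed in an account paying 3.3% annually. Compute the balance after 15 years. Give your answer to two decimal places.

CHF 228,655.23

FV = 140,500 × (1 + 0.033)^15 = 228,655.2340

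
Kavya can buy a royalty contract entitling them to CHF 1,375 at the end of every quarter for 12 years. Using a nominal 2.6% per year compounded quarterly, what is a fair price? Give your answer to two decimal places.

i = 0.026/4 = 0.0065 per quarter; n = 12·4 = 48.
Annuity factor a(48|0.0065) = 41.119857; PV = 1375 × 41.119857 = 56,539.8033

CHF 56,539.80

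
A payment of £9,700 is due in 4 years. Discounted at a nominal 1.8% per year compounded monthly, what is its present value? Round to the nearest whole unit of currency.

£9,027

With 12 periods per year: i = 0.0015, n = 48.
PV = FV·(1+i)^(−n) = 9,700 × 0.930581 = 9,026.6366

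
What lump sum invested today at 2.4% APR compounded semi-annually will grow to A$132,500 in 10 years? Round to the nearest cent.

A$104,377.20

i = 0.024/2 = 0.012 per half-year; n = 10·2 = 20.
Discount factor = (1+0.012)^(−20) = 0.787752; PV = 132,500 × 0.787752 = 104,377.1966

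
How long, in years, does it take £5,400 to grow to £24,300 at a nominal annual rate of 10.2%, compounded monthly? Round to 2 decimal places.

14.81 years

Periodic rate i = 0.102/12 = 0.0085.
n = ln(24300/5400) / ln(1+0.0085) = ln(4.50000) / 0.008464 = 177.7013 months
= 177.7013/12 years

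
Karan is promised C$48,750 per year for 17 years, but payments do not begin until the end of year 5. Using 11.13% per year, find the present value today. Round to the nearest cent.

C$239,424.67

Value one period before first payment (t=4): 48750 × [1 − (1+0.1113)^(−17)] / 0.1113 = 48750 × 7.490651 = 365,169.2190
Discount back 4 years: 365,169.2190 × (1+0.1113)^(−4) = 365,169.2190 × 0.655654 = 239,424.6743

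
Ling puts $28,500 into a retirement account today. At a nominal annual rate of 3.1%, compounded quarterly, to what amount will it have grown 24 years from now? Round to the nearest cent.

$59,801.81

Periodic rate i = 0.031/4 = 0.00775; n = 24 × 4 = 96 periods.
28,500 × (1+0.00775)^96 = 28,500 × 2.098309 = 59,801.8081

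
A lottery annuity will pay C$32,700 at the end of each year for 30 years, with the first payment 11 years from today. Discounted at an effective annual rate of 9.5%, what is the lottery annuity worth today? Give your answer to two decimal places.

PV at t=10 (ordinary 30-year annuity): 32700 × a(30|0.095) = 32700 × 9.834719 = 321,595.3191
Discount back 10 years: 321,595.3191 × (1+0.095)^(−10) = 321,595.3191 × 0.403514 = 129,768.2736

C$129,768.27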